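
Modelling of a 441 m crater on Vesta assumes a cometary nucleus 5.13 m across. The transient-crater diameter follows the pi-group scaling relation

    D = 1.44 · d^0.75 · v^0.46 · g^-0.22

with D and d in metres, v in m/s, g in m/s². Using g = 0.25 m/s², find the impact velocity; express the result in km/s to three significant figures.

Rearranging for v: v = [D / (1.44 · 5.13^0.75 · 0.25^-0.22)]^(1/0.46).
5.13^0.75 = 3.409
0.25^-0.22 = 1.357
Denominator = 1.44 × 3.409 × 1.357 = 6.661
D / 6.661 = 441 / 6.661 = 66.21
v = 66.21^(1/0.46) = 66.21^2.1739 = 9089 m/s

v ≈ 9.09 km/s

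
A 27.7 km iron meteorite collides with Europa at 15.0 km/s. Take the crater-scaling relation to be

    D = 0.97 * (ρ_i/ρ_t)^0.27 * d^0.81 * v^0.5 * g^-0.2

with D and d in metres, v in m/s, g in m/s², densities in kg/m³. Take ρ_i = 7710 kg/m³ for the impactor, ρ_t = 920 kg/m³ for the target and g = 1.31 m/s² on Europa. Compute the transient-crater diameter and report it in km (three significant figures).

In SI units: d = 27700 m, v = 15000 m/s.
(ρ_i/ρ_t)^0.27 = (7710/920)^0.27 = 1.775
d^0.81 = 27700^0.81 = 3967
v^0.5 = 15000^0.5 = 122.5
g^-0.2 = 1.31^-0.2 = 0.9474
D = 0.97 × 1.775 × 3967 × 122.5 × 0.9474 = 7.927 × 10^5 m
   = 792.7 km

D ≈ 793 km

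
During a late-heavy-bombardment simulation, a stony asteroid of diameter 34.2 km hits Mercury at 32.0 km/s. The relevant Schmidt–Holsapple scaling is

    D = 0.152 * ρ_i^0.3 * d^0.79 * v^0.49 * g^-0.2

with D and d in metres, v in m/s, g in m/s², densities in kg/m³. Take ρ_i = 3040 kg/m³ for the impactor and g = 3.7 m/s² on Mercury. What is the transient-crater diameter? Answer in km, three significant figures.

In SI units: d = 34200 m, v = 32000 m/s.
ρ_i^0.3 = 3040^0.3 = 11.09
d^0.79 = 34200^0.79 = 3818
v^0.49 = 32000^0.49 = 161.3
g^-0.2 = 3.7^-0.2 = 0.7698
D = 0.152 × 11.09 × 3818 × 161.3 × 0.7698 = 7.991 × 10^5 m
   = 799.1 km

D ≈ 799 km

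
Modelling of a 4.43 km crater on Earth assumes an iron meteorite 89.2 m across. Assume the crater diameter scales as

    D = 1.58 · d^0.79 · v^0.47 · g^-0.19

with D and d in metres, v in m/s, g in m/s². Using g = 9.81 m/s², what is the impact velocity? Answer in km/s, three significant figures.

v ≈ 28.7 km/s

Rearranging for v: v = [D / (1.58 · 89.2^0.79 · 9.81^-0.19)]^(1/0.47).
D = 4430 m.
89.2^0.79 = 34.74
9.81^-0.19 = 0.6480
Denominator = 1.58 × 34.74 × 0.6480 = 35.57
D / 35.57 = 4430 / 35.57 = 124.5
v = 124.5^(1/0.47) = 124.5^2.1277 = 28701 m/s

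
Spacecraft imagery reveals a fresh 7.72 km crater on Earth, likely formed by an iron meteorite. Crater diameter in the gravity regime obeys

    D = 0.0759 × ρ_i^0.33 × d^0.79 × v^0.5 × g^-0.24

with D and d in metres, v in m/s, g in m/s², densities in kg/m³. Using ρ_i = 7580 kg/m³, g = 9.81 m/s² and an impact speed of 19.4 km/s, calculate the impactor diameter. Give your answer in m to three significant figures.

Rearranging for d: d = [D / (0.0759 · 7580^0.33 · 19400^0.5 · 9.81^-0.24)]^(1/0.79).
D = 7720 m.
7580^0.33 = 19.07
19400^0.5 = 139.3
9.81^-0.24 = 0.5781
Denominator = 0.0759 × 19.07 × 139.3 × 0.5781 = 116.6
D / 116.6 = 7720 / 116.6 = 66.21
d = 66.21^(1/0.79) = 66.21^1.2658 = 201.8 m

d ≈ 202 m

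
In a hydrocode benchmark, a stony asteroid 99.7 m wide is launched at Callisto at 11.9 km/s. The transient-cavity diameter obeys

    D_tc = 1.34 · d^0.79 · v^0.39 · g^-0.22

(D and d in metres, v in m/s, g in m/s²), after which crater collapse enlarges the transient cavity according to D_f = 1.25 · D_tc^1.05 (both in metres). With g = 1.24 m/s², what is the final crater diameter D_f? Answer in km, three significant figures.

v = 11900 m/s.
d^0.79 = 99.7^0.79 = 37.93
v^0.39 = 11900^0.39 = 38.86
g^-0.22 = 1.24^-0.22 = 0.9538
D_tc = 1.34 × 37.93 × 38.86 × 0.9538 = 1884 m
D_f = 1.25 × (1884)^1.05 = 3434 m
     = 3.434 km

D_f ≈ 3.43 km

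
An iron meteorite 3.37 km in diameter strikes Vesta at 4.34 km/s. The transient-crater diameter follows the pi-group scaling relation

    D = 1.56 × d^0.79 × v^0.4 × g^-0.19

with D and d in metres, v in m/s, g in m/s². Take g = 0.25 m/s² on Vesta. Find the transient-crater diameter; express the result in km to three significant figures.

In SI units: d = 3370 m, v = 4340 m/s.
d^0.79 = 3370^0.79 = 612.1
v^0.4 = 4340^0.4 = 28.51
g^-0.19 = 0.25^-0.19 = 1.301
D = 1.56 × 612.1 × 28.51 × 1.301 = 35418 m
   = 35.42 km

D ≈ 35.4 km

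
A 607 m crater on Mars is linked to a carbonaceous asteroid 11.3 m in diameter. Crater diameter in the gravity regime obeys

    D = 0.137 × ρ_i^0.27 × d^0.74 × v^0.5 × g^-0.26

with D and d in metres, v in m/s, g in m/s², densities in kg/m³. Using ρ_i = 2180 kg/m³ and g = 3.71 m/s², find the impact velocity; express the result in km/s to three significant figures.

v ≈ 16.9 km/s

Rearranging for v: v = [D / (0.137 · 2180^0.27 · 11.3^0.74 · 3.71^-0.26)]^(1/0.5).
2180^0.27 = 7.969
11.3^0.74 = 6.016
3.71^-0.26 = 0.7112
Denominator = 0.137 × 7.969 × 6.016 × 0.7112 = 4.671
D / 4.671 = 607 / 4.671 = 130.0
v = 130.0^(1/0.5) = 130.0^2 = 16900 m/s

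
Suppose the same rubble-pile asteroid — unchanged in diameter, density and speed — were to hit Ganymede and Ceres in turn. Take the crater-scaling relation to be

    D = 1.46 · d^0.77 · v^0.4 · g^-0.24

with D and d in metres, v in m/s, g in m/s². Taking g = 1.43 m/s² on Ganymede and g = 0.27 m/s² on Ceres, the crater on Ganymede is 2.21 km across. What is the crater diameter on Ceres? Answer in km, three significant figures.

All impactor-dependent factors cancel in the ratio, leaving D_Ceres/D_Ganymede = (g_Ceres/g_Ganymede)^-0.24.
(0.27/1.43)^-0.24 = 0.1888^-0.24 = 1.492
D_Ceres = 1.492 × 2.21 km = 3.30 km

D ≈ 3.30 km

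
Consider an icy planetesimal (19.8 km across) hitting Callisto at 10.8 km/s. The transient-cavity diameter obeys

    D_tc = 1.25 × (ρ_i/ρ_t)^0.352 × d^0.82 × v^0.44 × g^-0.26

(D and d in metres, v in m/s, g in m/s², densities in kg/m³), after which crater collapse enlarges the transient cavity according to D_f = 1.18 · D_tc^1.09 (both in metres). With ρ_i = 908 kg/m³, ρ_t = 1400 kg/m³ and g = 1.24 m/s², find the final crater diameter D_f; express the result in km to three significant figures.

D_f ≈ 714 km

In SI: d = 19800 m, v = 10800 m/s.
(ρ_i/ρ_t)^0.352 = (908/1400)^0.352 = 0.8586
d^0.82 = 19800^0.82 = 3336
v^0.44 = 10800^0.44 = 59.53
g^-0.26 = 1.24^-0.26 = 0.9456
D_tc = 1.25 × 0.8586 × 3336 × 59.53 × 0.9456 = 2.015 × 10^5 m
D_f = 1.18 × (2.015 × 10^5)^1.09 = 7.137 × 10^5 m
     = 713.7 km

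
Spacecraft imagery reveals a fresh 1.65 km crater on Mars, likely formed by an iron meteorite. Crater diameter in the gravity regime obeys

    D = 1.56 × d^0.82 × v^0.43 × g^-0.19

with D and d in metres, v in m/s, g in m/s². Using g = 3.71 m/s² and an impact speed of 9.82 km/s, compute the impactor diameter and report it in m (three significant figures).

d ≈ 53.3 m

Rearranging for d: d = [D / (1.56 · 9820^0.43 · 3.71^-0.19)]^(1/0.82).
D = 1650 m.
9820^0.43 = 52.07
3.71^-0.19 = 0.7795
Denominator = 1.56 × 52.07 × 0.7795 = 63.32
D / 63.32 = 1650 / 63.32 = 26.06
d = 26.06^(1/0.82) = 26.06^1.2195 = 53.31 m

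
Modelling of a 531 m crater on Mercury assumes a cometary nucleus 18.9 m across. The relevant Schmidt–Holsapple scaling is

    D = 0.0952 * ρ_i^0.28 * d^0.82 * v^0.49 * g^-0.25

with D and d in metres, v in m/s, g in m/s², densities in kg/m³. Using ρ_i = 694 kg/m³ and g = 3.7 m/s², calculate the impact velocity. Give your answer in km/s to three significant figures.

v ≈ 15.0 km/s

Rearranging for v: v = [D / (0.0952 · 694^0.28 · 18.9^0.82 · 3.7^-0.25)]^(1/0.49).
694^0.28 = 6.246
18.9^0.82 = 11.14
3.7^-0.25 = 0.7210
Denominator = 0.0952 × 6.246 × 11.14 × 0.7210 = 4.776
D / 4.776 = 531 / 4.776 = 111.2
v = 111.2^(1/0.49) = 111.2^2.0408 = 14986 m/s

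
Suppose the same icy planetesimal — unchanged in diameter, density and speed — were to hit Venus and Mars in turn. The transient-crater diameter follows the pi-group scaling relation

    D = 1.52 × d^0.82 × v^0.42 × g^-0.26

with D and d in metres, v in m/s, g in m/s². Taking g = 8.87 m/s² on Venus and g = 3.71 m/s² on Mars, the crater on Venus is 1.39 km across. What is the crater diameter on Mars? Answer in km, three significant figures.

D ≈ 1.74 km

All impactor-dependent factors cancel in the ratio, leaving D_Mars/D_Venus = (g_Mars/g_Venus)^-0.26.
(3.71/8.87)^-0.26 = 0.4183^-0.26 = 1.254
D_Mars = 1.254 × 1.39 km = 1.74 km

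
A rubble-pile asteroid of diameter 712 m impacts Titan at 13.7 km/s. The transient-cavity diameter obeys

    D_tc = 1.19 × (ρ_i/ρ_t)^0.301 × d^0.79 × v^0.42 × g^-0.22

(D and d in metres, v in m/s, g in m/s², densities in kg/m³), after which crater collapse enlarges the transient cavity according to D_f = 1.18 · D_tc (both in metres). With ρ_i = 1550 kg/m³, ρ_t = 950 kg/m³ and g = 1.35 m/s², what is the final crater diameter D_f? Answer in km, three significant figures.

D_f ≈ 14.9 km

v = 13700 m/s.
(ρ_i/ρ_t)^0.301 = (1550/950)^0.301 = 1.159
d^0.79 = 712^0.79 = 179.3
v^0.42 = 13700^0.42 = 54.63
g^-0.22 = 1.35^-0.22 = 0.9361
D_tc = 1.19 × 1.159 × 179.3 × 54.63 × 0.9361 = 12650 m
D_f = 1.18 × 12650 = 14927 m
     = 14.93 km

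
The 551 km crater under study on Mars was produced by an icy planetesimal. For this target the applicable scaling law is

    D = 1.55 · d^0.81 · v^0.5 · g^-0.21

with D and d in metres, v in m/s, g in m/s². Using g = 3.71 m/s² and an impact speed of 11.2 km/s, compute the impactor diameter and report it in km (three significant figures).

d ≈ 31.7 km

Rearranging for d: d = [D / (1.55 · 11200^0.5 · 3.71^-0.21)]^(1/0.81).
D = 551000 m.
11200^0.5 = 105.8
3.71^-0.21 = 0.7593
Denominator = 1.55 × 105.8 × 0.7593 = 124.5
D / 124.5 = 551000 / 124.5 = 4426
d = 4426^(1/0.81) = 4426^1.2346 = 31722 m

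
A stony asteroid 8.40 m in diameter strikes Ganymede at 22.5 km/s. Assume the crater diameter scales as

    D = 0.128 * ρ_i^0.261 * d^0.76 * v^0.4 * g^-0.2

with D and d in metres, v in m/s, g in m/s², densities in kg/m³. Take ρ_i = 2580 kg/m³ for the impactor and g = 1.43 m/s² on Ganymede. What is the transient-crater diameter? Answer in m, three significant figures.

D ≈ 257 m

In SI units: v = 22500 m/s.
ρ_i^0.261 = 2580^0.261 = 7.770
d^0.76 = 8.4^0.76 = 5.040
v^0.4 = 22500^0.4 = 55.06
g^-0.2 = 1.43^-0.2 = 0.9310
D = 0.128 × 7.770 × 5.040 × 55.06 × 0.9310 = 256.9 m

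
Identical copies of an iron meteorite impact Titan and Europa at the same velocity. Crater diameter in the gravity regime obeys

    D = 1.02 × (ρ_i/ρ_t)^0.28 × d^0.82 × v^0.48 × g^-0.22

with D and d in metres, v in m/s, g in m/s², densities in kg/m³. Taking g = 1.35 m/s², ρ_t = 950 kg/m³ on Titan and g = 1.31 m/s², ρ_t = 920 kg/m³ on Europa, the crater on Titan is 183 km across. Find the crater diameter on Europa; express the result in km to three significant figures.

D ≈ 186 km

The impactor-only factors (d, v, ρ_i) cancel in the ratio, leaving D_Europa/D_Titan = (g_Europa/g_Titan)^-0.22 · (ρ_t,Titan/ρ_t,Europa)^0.28.
(1.31/1.35)^-0.22 = 0.9704^-0.22 = 1.007
(950/920)^0.28 = 1.033^0.28 = 1.009
Ratio = 1.007 × 1.009 = 1.016
D_Europa = 1.016 × 183 km = 186 km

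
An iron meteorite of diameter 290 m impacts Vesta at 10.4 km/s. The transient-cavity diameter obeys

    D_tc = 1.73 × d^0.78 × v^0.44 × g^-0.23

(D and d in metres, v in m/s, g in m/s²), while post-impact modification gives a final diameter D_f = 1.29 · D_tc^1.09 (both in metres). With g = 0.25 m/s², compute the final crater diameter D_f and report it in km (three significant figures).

v = 10400 m/s.
d^0.78 = 290^0.78 = 83.30
v^0.44 = 10400^0.44 = 58.55
g^-0.23 = 0.25^-0.23 = 1.376
D_tc = 1.73 × 83.30 × 58.55 × 1.376 = 11610 m
D_f = 1.29 × (11610)^1.09 = 34774 m
     = 34.77 km

D_f ≈ 34.8 km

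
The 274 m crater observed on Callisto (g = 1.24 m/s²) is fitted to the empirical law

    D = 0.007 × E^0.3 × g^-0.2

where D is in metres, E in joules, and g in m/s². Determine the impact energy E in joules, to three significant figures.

Rearranging: E = [D / (0.007 · g^-0.2)]^(1/0.3).
g^-0.2 = 1.24^-0.2 = 0.9579
D / (0.007 × 0.9579) = 274 / (6.705 × 10^-3) = 4.087 × 10^4
E = (4.087 × 10^4)^3.3333 = 2.351 × 10^15 J

E ≈ 2.35 × 10^15 J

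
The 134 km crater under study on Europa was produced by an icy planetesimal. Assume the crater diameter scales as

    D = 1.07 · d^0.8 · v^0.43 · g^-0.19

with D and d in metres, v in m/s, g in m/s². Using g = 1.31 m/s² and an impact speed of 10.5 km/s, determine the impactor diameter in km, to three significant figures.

d ≈ 17.3 km

Rearranging for d: d = [D / (1.07 · 10500^0.43 · 1.31^-0.19)]^(1/0.8).
D = 134000 m.
10500^0.43 = 53.59
1.31^-0.19 = 0.9500
Denominator = 1.07 × 53.59 × 0.9500 = 54.47
D / 54.47 = 134000 / 54.47 = 2460
d = 2460^(1/0.8) = 2460^1.25 = 17325 m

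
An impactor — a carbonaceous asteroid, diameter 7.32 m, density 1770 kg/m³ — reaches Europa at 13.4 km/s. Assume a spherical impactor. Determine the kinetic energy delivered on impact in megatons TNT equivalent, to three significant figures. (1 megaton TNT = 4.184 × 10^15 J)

v = 13400 m/s.
Mass m = (π/6) ρ d³ = (π/6) × 1770 × (7.32)³ = 3.635 × 10^5 kg
E = ½ m v² = 0.5 × 3.635 × 10^5 × (13400)² = 3.264 × 10^13 J
   = 3.264 × 10^13 / 4.184×10^15 = 7.801 × 10^-3 Mt

E ≈ 7.80 × 10^-3 Mt TNT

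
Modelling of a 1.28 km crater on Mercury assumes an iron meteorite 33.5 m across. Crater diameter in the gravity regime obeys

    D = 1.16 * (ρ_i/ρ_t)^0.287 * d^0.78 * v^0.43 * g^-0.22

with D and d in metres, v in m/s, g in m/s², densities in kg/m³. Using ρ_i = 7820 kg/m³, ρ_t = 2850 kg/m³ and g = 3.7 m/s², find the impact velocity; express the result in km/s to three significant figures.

Rearranging for v: v = [D / (1.16 · (7820/2850)^0.287 · 33.5^0.78 · 3.7^-0.22)]^(1/0.43).
D = 1280 m.
(7820/2850)^0.287 = 1.336
33.5^0.78 = 15.47
3.7^-0.22 = 0.7499
Denominator = 1.16 × 1.336 × 15.47 × 0.7499 = 17.98
D / 17.98 = 1280 / 17.98 = 71.19
v = 71.19^(1/0.43) = 71.19^2.3256 = 20323 m/s

v ≈ 20.3 km/s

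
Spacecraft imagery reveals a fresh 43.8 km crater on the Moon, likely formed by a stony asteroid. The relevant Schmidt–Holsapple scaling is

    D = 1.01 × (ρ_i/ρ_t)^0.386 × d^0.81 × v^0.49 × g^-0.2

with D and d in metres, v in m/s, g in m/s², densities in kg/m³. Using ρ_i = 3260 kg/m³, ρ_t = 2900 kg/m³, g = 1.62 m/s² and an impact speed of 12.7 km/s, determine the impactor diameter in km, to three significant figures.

d ≈ 1.86 km

Rearranging for d: d = [D / (1.01 · (3260/2900)^0.386 · 12700^0.49 · 1.62^-0.2)]^(1/0.81).
D = 43800 m.
(3260/2900)^0.386 = 1.046
12700^0.49 = 102.5
1.62^-0.2 = 0.9080
Denominator = 1.01 × 1.046 × 102.5 × 0.9080 = 98.32
D / 98.32 = 43800 / 98.32 = 445.5
d = 445.5^(1/0.81) = 445.5^1.2346 = 1863 m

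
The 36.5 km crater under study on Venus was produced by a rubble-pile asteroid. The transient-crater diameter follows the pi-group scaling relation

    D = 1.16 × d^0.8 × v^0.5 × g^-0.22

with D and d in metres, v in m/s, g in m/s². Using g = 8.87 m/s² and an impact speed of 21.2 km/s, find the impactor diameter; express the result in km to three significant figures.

Rearranging for d: d = [D / (1.16 · 21200^0.5 · 8.87^-0.22)]^(1/0.8).
D = 36500 m.
21200^0.5 = 145.6
8.87^-0.22 = 0.6187
Denominator = 1.16 × 145.6 × 0.6187 = 104.5
D / 104.5 = 36500 / 104.5 = 349.3
d = 349.3^(1/0.8) = 349.3^1.25 = 1510 m

d ≈ 1.51 km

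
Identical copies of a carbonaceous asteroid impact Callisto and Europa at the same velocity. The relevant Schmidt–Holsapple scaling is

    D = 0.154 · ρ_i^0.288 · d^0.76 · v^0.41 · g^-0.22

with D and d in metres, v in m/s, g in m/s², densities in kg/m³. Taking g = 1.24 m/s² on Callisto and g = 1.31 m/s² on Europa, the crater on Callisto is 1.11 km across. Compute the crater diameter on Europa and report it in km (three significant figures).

D ≈ 1.10 km

All impactor-dependent factors cancel in the ratio, leaving D_Europa/D_Callisto = (g_Europa/g_Callisto)^-0.22.
(1.31/1.24)^-0.22 = 1.056^-0.22 = 0.9881
D_Europa = 0.9881 × 1.11 km = 1.10 km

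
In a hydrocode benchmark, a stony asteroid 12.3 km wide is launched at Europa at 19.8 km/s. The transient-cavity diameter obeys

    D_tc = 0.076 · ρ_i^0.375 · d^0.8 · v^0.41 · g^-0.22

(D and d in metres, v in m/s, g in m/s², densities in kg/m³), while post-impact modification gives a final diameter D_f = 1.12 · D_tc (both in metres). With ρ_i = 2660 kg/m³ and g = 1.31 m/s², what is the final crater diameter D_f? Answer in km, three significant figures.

D_f ≈ 167 km

In SI: d = 12300 m, v = 19800 m/s.
ρ_i^0.375 = 2660^0.375 = 19.25
d^0.8 = 12300^0.8 = 1870
v^0.41 = 19800^0.41 = 57.76
g^-0.22 = 1.31^-0.22 = 0.9423
D_tc = 0.076 × 19.25 × 1870 × 57.76 × 0.9423 = 1.489 × 10^5 m
D_f = 1.12 × 1.489 × 10^5 = 1.668 × 10^5 m
     = 166.8 km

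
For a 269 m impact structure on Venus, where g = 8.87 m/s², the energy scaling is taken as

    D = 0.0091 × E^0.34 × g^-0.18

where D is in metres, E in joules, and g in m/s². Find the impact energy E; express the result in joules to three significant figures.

Rearranging: E = [D / (0.0091 · g^-0.18)]^(1/0.34).
g^-0.18 = 8.87^-0.18 = 0.6751
D / (0.0091 × 0.6751) = 269 / (6.143 × 10^-3) = 4.379 × 10^4
E = (4.379 × 10^4)^2.9412 = 4.479 × 10^13 J

E ≈ 4.48 × 10^13 J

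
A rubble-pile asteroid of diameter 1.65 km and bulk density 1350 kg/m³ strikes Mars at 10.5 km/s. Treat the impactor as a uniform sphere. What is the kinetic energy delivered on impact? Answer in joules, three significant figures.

E ≈ 1.75 × 10^20 J

d = 1650 m; v = 10500 m/s.
Mass m = (π/6) ρ d³ = (π/6) × 1350 × (1650)³ = 3.175 × 10^12 kg
E = ½ m v² = 0.5 × 3.175 × 10^12 × (10500)² = 1.750 × 10^20 J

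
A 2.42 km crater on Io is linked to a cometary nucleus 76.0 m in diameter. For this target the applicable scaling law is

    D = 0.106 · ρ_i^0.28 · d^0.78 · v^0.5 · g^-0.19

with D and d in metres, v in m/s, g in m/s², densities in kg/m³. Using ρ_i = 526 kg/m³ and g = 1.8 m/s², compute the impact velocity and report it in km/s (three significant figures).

v ≈ 22.7 km/s

Rearranging for v: v = [D / (0.106 · 526^0.28 · 76^0.78 · 1.8^-0.19)]^(1/0.5).
D = 2420 m.
526^0.28 = 5.779
76^0.78 = 29.31
1.8^-0.19 = 0.8943
Denominator = 0.106 × 5.779 × 29.31 × 0.8943 = 16.06
D / 16.06 = 2420 / 16.06 = 150.7
v = 150.7^(1/0.5) = 150.7^2 = 22710 m/s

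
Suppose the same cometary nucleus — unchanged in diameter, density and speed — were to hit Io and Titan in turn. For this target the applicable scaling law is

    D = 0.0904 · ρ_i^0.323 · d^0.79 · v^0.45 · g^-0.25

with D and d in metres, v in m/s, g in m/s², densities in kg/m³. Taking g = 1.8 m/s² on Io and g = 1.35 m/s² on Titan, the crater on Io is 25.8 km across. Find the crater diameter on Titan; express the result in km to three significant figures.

All impactor-dependent factors cancel in the ratio, leaving D_Titan/D_Io = (g_Titan/g_Io)^-0.25.
(1.35/1.8)^-0.25 = 0.7500^-0.25 = 1.075
D_Titan = 1.075 × 25.8 km = 27.7 km

D ≈ 27.7 km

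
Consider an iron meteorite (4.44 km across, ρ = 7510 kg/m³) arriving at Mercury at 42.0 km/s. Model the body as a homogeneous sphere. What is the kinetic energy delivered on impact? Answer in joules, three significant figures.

d = 4440 m; v = 42000 m/s.
Mass m = (π/6) ρ d³ = (π/6) × 7510 × (4440)³ = 3.442 × 10^14 kg
E = ½ m v² = 0.5 × 3.442 × 10^14 × (42000)² = 3.036 × 10^23 J

E ≈ 3.04 × 10^23 J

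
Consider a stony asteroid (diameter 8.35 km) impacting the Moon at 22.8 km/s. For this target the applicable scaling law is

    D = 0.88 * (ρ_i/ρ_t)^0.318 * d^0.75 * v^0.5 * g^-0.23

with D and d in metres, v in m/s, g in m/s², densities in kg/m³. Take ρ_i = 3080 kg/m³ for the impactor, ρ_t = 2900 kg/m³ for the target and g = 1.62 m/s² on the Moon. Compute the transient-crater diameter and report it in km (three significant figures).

In SI units: d = 8350 m, v = 22800 m/s.
(ρ_i/ρ_t)^0.318 = (3080/2900)^0.318 = 1.019
d^0.75 = 8350^0.75 = 873.5
v^0.5 = 22800^0.5 = 151.0
g^-0.23 = 1.62^-0.23 = 0.8950
D = 0.88 × 1.019 × 873.5 × 151.0 × 0.8950 = 1.059 × 10^5 m
   = 105.9 km

D ≈ 106 km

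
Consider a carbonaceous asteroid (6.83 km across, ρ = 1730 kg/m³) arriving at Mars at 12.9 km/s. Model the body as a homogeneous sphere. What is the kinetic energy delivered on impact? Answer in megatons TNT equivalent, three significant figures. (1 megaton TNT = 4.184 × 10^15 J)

E ≈ 5.74 × 10^6 Mt TNT

d = 6830 m; v = 12900 m/s.
Mass m = (π/6) ρ d³ = (π/6) × 1730 × (6830)³ = 2.886 × 10^14 kg
E = ½ m v² = 0.5 × 2.886 × 10^14 × (12900)² = 2.401 × 10^22 J
   = 2.401 × 10^22 / 4.184×10^15 = 5.739 × 10^6 Mt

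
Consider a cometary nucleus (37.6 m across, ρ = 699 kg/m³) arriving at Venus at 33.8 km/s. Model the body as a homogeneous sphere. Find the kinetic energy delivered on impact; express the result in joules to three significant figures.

E ≈ 1.11 × 10^16 J

v = 33800 m/s.
Mass m = (π/6) ρ d³ = (π/6) × 699 × (37.6)³ = 1.946 × 10^7 kg
E = ½ m v² = 0.5 × 1.946 × 10^7 × (33800)² = 1.112 × 10^16 J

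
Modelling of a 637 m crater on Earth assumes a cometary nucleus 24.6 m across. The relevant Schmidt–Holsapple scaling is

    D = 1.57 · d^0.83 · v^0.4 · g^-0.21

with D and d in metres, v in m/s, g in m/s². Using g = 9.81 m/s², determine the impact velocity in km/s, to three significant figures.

Rearranging for v: v = [D / (1.57 · 24.6^0.83 · 9.81^-0.21)]^(1/0.4).
24.6^0.83 = 14.27
9.81^-0.21 = 0.6191
Denominator = 1.57 × 14.27 × 0.6191 = 13.87
D / 13.87 = 637 / 13.87 = 45.93
v = 45.93^(1/0.4) = 45.93^2.5 = 14297 m/s

v ≈ 14.3 km/s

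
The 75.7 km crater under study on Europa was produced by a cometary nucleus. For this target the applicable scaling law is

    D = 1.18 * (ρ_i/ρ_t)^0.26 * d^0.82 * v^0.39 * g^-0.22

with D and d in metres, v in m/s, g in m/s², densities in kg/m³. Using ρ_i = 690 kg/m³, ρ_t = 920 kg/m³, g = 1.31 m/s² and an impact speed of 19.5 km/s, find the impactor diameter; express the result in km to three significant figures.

d ≈ 7.82 km

Rearranging for d: d = [D / (1.18 · (690/920)^0.26 · 19500^0.39 · 1.31^-0.22)]^(1/0.82).
D = 75700 m.
(690/920)^0.26 = 0.9279
19500^0.39 = 47.11
1.31^-0.22 = 0.9423
Denominator = 1.18 × 0.9279 × 47.11 × 0.9423 = 48.61
D / 48.61 = 75700 / 48.61 = 1557
d = 1557^(1/0.82) = 1557^1.2195 = 7816 m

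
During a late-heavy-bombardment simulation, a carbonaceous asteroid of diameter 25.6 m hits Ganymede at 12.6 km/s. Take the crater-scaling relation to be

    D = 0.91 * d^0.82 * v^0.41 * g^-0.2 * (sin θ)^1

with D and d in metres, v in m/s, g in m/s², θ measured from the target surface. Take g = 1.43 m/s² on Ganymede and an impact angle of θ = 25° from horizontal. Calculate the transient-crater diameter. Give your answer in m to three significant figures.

D ≈ 245 m

In SI units: v = 12600 m/s.
d^0.82 = 25.6^0.82 = 14.28
v^0.41 = 12600^0.41 = 47.99
g^-0.2 = 1.43^-0.2 = 0.9310
(sin 25°)^1 = 0.4226^1 = 0.4226
D = 0.91 × 14.28 × 47.99 × 0.9310 × 0.4226 = 245.4 m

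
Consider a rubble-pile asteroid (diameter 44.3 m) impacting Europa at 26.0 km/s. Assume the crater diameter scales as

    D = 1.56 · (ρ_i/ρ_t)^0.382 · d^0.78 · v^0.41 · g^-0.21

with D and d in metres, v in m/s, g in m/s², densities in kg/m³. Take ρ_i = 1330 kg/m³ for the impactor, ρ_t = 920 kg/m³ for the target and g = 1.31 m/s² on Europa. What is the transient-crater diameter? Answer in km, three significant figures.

In SI units: v = 26000 m/s.
(ρ_i/ρ_t)^0.382 = (1330/920)^0.382 = 1.151
d^0.78 = 44.3^0.78 = 19.24
v^0.41 = 26000^0.41 = 64.59
g^-0.21 = 1.31^-0.21 = 0.9449
D = 1.56 × 1.151 × 19.24 × 64.59 × 0.9449 = 2108 m
   = 2.108 km

D ≈ 2.11 km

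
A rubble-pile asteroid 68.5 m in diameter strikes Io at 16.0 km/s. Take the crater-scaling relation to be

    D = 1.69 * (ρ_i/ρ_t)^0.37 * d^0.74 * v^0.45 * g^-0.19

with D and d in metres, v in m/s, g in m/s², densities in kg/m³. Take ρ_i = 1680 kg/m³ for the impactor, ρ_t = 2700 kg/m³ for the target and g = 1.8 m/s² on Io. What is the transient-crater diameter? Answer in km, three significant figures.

In SI units: v = 16000 m/s.
(ρ_i/ρ_t)^0.37 = (1680/2700)^0.37 = 0.8390
d^0.74 = 68.5^0.74 = 22.83
v^0.45 = 16000^0.45 = 77.96
g^-0.19 = 1.8^-0.19 = 0.8943
D = 1.69 × 0.8390 × 22.83 × 77.96 × 0.8943 = 2257 m
   = 2.257 km

D ≈ 2.26 km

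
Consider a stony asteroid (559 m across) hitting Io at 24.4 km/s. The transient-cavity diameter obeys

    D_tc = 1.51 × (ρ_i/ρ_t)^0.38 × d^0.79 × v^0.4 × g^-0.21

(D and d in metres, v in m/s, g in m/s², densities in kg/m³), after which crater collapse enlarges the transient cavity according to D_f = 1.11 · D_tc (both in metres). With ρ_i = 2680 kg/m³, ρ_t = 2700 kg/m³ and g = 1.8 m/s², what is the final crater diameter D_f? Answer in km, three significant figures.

D_f ≈ 12.4 km

v = 24400 m/s.
(ρ_i/ρ_t)^0.38 = (2680/2700)^0.38 = 0.9972
d^0.79 = 559^0.79 = 148.1
v^0.4 = 24400^0.4 = 56.88
g^-0.21 = 1.8^-0.21 = 0.8839
D_tc = 1.51 × 0.9972 × 148.1 × 56.88 × 0.8839 = 11210 m
D_f = 1.11 × 11210 = 12443 m
     = 12.44 km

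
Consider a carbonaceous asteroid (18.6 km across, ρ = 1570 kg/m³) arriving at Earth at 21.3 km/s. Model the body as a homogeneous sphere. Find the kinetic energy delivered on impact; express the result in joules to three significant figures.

d = 18600 m; v = 21300 m/s.
Mass m = (π/6) ρ d³ = (π/6) × 1570 × (18600)³ = 5.290 × 10^15 kg
E = ½ m v² = 0.5 × 5.290 × 10^15 × (21300)² = 1.200 × 10^24 J

E ≈ 1.20 × 10^24 J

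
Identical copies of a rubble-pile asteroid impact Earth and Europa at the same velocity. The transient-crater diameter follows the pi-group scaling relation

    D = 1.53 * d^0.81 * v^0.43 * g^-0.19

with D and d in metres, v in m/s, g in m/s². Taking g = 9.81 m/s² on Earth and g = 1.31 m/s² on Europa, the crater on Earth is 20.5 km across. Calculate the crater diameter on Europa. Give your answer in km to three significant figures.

D ≈ 30.1 km

All impactor-dependent factors cancel in the ratio, leaving D_Europa/D_Earth = (g_Europa/g_Earth)^-0.19.
(1.31/9.81)^-0.19 = 0.1335^-0.19 = 1.466
D_Europa = 1.466 × 20.5 km = 30.1 km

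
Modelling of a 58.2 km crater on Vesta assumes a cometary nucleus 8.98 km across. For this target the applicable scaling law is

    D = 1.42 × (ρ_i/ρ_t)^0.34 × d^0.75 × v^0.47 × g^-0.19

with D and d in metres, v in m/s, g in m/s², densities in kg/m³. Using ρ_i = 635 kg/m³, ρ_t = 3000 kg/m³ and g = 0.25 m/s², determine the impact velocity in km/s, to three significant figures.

Rearranging for v: v = [D / (1.42 · (635/3000)^0.34 · 8980^0.75 · 0.25^-0.19)]^(1/0.47).
D = 58200 m.
(635/3000)^0.34 = 0.5898
8980^0.75 = 922.5
0.25^-0.19 = 1.301
Denominator = 1.42 × 0.5898 × 922.5 × 1.301 = 1005
D / 1005 = 58200 / 1005 = 57.91
v = 57.91^(1/0.47) = 57.91^2.1277 = 5631 m/s

v ≈ 5.63 km/s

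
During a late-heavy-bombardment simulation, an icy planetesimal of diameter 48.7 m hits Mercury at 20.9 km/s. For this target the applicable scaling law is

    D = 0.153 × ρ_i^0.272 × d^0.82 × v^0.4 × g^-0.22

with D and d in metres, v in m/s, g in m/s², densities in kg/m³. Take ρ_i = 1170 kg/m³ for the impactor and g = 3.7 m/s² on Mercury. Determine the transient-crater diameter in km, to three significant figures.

D ≈ 1.01 km

In SI units: v = 20900 m/s.
ρ_i^0.272 = 1170^0.272 = 6.832
d^0.82 = 48.7^0.82 = 24.20
v^0.4 = 20900^0.4 = 53.46
g^-0.22 = 3.7^-0.22 = 0.7499
D = 0.153 × 6.832 × 24.20 × 53.46 × 0.7499 = 1014 m
   = 1.014 km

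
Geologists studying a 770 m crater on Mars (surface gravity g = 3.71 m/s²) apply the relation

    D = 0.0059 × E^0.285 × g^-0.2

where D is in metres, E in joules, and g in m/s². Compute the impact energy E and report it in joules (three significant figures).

E ≈ 2.23 × 10^18 J

Rearranging: E = [D / (0.0059 · g^-0.2)]^(1/0.285).
g^-0.2 = 3.71^-0.2 = 0.7694
D / (0.0059 × 0.7694) = 770 / (4.539 × 10^-3) = 1.696 × 10^5
E = (1.696 × 10^5)^3.5088 = 2.234 × 10^18 J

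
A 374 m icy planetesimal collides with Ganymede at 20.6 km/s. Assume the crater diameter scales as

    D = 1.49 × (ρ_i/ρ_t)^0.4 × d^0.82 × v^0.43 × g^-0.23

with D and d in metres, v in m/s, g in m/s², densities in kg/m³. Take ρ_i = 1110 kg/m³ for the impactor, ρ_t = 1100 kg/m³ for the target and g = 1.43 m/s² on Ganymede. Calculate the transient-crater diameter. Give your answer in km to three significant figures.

D ≈ 12.7 km

In SI units: v = 20600 m/s.
(ρ_i/ρ_t)^0.4 = (1110/1100)^0.4 = 1.004
d^0.82 = 374^0.82 = 128.8
v^0.43 = 20600^0.43 = 71.61
g^-0.23 = 1.43^-0.23 = 0.9210
D = 1.49 × 1.004 × 128.8 × 71.61 × 0.9210 = 12708 m
   = 12.71 km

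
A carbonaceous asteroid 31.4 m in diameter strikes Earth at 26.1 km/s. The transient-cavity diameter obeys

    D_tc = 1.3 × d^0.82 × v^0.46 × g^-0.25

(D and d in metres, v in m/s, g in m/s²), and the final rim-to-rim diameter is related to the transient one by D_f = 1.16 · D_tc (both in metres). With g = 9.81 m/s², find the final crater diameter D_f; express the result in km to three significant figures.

D_f ≈ 1.55 km

v = 26100 m/s.
d^0.82 = 31.4^0.82 = 16.88
v^0.46 = 26100^0.46 = 107.6
g^-0.25 = 9.81^-0.25 = 0.5650
D_tc = 1.3 × 16.88 × 107.6 × 0.5650 = 1334 m
D_f = 1.16 × 1334 = 1547 m
     = 1.547 km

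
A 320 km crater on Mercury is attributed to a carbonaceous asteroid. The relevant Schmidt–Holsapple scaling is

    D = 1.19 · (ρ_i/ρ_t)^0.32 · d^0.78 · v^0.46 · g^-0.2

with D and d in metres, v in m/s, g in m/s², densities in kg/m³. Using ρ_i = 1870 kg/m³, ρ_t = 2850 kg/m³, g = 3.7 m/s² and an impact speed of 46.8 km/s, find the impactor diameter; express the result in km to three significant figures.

Rearranging for d: d = [D / (1.19 · (1870/2850)^0.32 · 46800^0.46 · 3.7^-0.2)]^(1/0.78).
D = 320000 m.
(1870/2850)^0.32 = 0.8739
46800^0.46 = 140.7
3.7^-0.2 = 0.7698
Denominator = 1.19 × 0.8739 × 140.7 × 0.7698 = 112.6
D / 112.6 = 320000 / 112.6 = 2842
d = 2842^(1/0.78) = 2842^1.2821 = 26785 m

d ≈ 26.8 km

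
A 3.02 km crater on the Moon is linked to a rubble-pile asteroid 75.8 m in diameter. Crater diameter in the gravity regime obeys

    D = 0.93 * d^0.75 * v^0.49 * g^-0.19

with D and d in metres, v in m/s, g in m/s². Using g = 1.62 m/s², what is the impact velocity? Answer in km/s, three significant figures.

Rearranging for v: v = [D / (0.93 · 75.8^0.75 · 1.62^-0.19)]^(1/0.49).
D = 3020 m.
75.8^0.75 = 25.69
1.62^-0.19 = 0.9124
Denominator = 0.93 × 25.69 × 0.9124 = 21.80
D / 21.80 = 3020 / 21.80 = 138.5
v = 138.5^(1/0.49) = 138.5^2.0408 = 23457 m/s

v ≈ 23.5 km/s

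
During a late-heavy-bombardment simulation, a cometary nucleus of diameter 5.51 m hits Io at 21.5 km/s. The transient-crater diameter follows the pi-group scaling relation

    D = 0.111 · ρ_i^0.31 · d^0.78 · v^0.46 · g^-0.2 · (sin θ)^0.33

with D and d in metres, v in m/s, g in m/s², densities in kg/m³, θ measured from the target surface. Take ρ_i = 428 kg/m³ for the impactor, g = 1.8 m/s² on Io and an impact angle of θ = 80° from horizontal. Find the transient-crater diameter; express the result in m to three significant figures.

D ≈ 239 m

In SI units: v = 21500 m/s.
ρ_i^0.31 = 428^0.31 = 6.543
d^0.78 = 5.51^0.78 = 3.785
v^0.46 = 21500^0.46 = 98.38
g^-0.2 = 1.8^-0.2 = 0.8891
(sin 80°)^0.33 = 0.9848^0.33 = 0.9950
D = 0.111 × 6.543 × 3.785 × 98.38 × 0.8891 × 0.9950 = 239.2 m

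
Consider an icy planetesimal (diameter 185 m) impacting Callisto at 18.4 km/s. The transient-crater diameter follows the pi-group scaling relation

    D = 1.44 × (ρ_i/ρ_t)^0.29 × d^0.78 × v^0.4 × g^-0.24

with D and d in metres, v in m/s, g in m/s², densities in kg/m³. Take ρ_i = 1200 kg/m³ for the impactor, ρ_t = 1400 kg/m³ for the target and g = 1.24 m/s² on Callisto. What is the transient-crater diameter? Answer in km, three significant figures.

D ≈ 3.90 km

In SI units: v = 18400 m/s.
(ρ_i/ρ_t)^0.29 = (1200/1400)^0.29 = 0.9563
d^0.78 = 185^0.78 = 58.67
v^0.4 = 18400^0.4 = 50.81
g^-0.24 = 1.24^-0.24 = 0.9497
D = 1.44 × 0.9563 × 58.67 × 50.81 × 0.9497 = 3899 m
   = 3.899 km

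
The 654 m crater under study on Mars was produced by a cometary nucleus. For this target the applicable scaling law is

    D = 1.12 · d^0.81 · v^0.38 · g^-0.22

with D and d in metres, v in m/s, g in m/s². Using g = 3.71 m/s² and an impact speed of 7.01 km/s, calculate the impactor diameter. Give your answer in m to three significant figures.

d ≈ 58.3 m

Rearranging for d: d = [D / (1.12 · 7010^0.38 · 3.71^-0.22)]^(1/0.81).
7010^0.38 = 28.93
3.71^-0.22 = 0.7494
Denominator = 1.12 × 28.93 × 0.7494 = 24.28
D / 24.28 = 654 / 24.28 = 26.94
d = 26.94^(1/0.81) = 26.94^1.2346 = 58.34 m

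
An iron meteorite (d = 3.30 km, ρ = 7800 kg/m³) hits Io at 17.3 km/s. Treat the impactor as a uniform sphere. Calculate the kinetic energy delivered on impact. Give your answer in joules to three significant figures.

d = 3300 m; v = 17300 m/s.
Mass m = (π/6) ρ d³ = (π/6) × 7800 × (3300)³ = 1.468 × 10^14 kg
E = ½ m v² = 0.5 × 1.468 × 10^14 × (17300)² = 2.197 × 10^22 J

E ≈ 2.20 × 10^22 J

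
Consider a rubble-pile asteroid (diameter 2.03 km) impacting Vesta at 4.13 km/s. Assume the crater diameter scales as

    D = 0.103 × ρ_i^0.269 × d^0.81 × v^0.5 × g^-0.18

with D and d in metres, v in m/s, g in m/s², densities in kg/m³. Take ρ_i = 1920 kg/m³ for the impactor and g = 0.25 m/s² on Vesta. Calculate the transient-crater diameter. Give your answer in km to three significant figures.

D ≈ 31.0 km

In SI units: d = 2030 m, v = 4130 m/s.
ρ_i^0.269 = 1920^0.269 = 7.642
d^0.81 = 2030^0.81 = 477.6
v^0.5 = 4130^0.5 = 64.27
g^-0.18 = 0.25^-0.18 = 1.283
D = 0.103 × 7.642 × 477.6 × 64.27 × 1.283 = 30999 m
   = 31.00 km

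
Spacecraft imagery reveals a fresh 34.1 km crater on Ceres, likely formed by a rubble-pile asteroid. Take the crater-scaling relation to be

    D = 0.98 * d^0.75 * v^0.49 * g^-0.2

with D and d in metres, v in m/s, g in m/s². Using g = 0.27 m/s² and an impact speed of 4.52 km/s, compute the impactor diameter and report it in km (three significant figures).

d ≈ 3.28 km

Rearranging for d: d = [D / (0.98 · 4520^0.49 · 0.27^-0.2)]^(1/0.75).
D = 34100 m.
4520^0.49 = 61.80
0.27^-0.2 = 1.299
Denominator = 0.98 × 61.80 × 1.299 = 78.67
D / 78.67 = 34100 / 78.67 = 433.5
d = 433.5^(1/0.75) = 433.5^1.3333 = 3280 m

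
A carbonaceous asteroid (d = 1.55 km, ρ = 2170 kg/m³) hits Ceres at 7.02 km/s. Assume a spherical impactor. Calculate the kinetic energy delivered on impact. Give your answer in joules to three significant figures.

E ≈ 1.04 × 10^20 J

d = 1550 m; v = 7020 m/s.
Mass m = (π/6) ρ d³ = (π/6) × 2170 × (1550)³ = 4.231 × 10^12 kg
E = ½ m v² = 0.5 × 4.231 × 10^12 × (7020)² = 1.043 × 10^20 J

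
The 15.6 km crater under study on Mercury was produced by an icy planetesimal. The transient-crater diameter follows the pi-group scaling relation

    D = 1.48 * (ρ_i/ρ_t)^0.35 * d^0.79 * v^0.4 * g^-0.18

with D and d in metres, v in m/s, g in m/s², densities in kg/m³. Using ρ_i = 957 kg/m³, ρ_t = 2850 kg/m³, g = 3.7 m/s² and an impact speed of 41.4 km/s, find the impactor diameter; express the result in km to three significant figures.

d ≈ 1.24 km

Rearranging for d: d = [D / (1.48 · (957/2850)^0.35 · 41400^0.4 · 3.7^-0.18)]^(1/0.79).
D = 15600 m.
(957/2850)^0.35 = 0.6825
41400^0.4 = 70.27
3.7^-0.18 = 0.7902
Denominator = 1.48 × 0.6825 × 70.27 × 0.7902 = 56.09
D / 56.09 = 15600 / 56.09 = 278.1
d = 278.1^(1/0.79) = 278.1^1.2658 = 1241 m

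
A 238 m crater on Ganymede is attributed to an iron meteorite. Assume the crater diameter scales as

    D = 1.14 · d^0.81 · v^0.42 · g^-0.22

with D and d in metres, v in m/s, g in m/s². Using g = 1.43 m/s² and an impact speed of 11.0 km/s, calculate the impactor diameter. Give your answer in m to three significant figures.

Rearranging for d: d = [D / (1.14 · 11000^0.42 · 1.43^-0.22)]^(1/0.81).
11000^0.42 = 49.82
1.43^-0.22 = 0.9243
Denominator = 1.14 × 49.82 × 0.9243 = 52.50
D / 52.50 = 238 / 52.50 = 4.533
d = 4.533^(1/0.81) = 4.533^1.2346 = 6.462 m

d ≈ 6.46 m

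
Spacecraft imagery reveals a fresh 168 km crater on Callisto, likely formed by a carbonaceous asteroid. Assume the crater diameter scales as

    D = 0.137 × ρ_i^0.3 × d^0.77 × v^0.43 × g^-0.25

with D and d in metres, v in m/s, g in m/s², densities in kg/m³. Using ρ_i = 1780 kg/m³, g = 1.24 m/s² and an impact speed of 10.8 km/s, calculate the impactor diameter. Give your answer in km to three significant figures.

Rearranging for d: d = [D / (0.137 · 1780^0.3 · 10800^0.43 · 1.24^-0.25)]^(1/0.77).
D = 168000 m.
1780^0.3 = 9.443
10800^0.43 = 54.25
1.24^-0.25 = 0.9476
Denominator = 0.137 × 9.443 × 54.25 × 0.9476 = 66.51
D / 66.51 = 168000 / 66.51 = 2526
d = 2526^(1/0.77) = 2526^1.2987 = 26226 m

d ≈ 26.2 km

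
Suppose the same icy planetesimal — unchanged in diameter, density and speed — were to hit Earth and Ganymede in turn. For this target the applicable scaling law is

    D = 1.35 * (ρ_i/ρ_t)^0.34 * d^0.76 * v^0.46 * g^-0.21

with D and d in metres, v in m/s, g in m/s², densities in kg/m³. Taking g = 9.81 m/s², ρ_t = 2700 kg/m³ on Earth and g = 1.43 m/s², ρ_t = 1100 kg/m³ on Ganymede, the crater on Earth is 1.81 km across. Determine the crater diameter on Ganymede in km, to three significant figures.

D ≈ 3.68 km

The impactor-only factors (d, v, ρ_i) cancel in the ratio, leaving D_Ganymede/D_Earth = (g_Ganymede/g_Earth)^-0.21 · (ρ_t,Earth/ρ_t,Ganymede)^0.34.
(1.43/9.81)^-0.21 = 0.1458^-0.21 = 1.498
(2700/1100)^0.34 = 2.455^0.34 = 1.357
Ratio = 1.498 × 1.357 = 2.033
D_Ganymede = 2.033 × 1.81 km = 3.68 km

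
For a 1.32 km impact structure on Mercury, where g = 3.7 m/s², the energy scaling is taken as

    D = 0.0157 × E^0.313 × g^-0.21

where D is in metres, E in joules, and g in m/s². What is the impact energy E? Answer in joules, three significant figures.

E ≈ 1.30 × 10^16 J

Rearranging: E = [D / (0.0157 · g^-0.21)]^(1/0.313).
D = 1320 m.
g^-0.21 = 3.7^-0.21 = 0.7598
D / (0.0157 × 0.7598) = 1320 / (0.01193) = 1.106 × 10^5
E = (1.106 × 10^5)^3.1949 = 1.301 × 10^16 J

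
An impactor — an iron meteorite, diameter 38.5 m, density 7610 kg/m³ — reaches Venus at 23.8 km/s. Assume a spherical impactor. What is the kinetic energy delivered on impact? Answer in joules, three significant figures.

E ≈ 6.44 × 10^16 J

v = 23800 m/s.
Mass m = (π/6) ρ d³ = (π/6) × 7610 × (38.5)³ = 2.274 × 10^8 kg
E = ½ m v² = 0.5 × 2.274 × 10^8 × (23800)² = 6.440 × 10^16 J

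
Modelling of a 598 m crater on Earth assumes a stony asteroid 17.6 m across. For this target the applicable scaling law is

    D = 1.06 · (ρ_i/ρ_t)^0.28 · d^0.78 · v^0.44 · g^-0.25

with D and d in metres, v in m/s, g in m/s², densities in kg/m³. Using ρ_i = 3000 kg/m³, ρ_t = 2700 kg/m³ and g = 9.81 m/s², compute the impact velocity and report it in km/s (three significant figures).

v ≈ 38.0 km/s

Rearranging for v: v = [D / (1.06 · (3000/2700)^0.28 · 17.6^0.78 · 9.81^-0.25)]^(1/0.44).
(3000/2700)^0.28 = 1.030
17.6^0.78 = 9.365
9.81^-0.25 = 0.5650
Denominator = 1.06 × 1.030 × 9.365 × 0.5650 = 5.777
D / 5.777 = 598 / 5.777 = 103.5
v = 103.5^(1/0.44) = 103.5^2.2727 = 37963 m/s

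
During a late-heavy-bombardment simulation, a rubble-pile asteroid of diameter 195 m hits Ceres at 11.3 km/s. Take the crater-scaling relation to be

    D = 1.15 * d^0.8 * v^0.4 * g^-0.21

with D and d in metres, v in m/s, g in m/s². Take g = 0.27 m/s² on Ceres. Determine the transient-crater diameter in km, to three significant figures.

In SI units: v = 11300 m/s.
d^0.8 = 195^0.8 = 67.92
v^0.4 = 11300^0.4 = 41.81
g^-0.21 = 0.27^-0.21 = 1.316
D = 1.15 × 67.92 × 41.81 × 1.316 = 4298 m
   = 4.298 km

D ≈ 4.30 km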